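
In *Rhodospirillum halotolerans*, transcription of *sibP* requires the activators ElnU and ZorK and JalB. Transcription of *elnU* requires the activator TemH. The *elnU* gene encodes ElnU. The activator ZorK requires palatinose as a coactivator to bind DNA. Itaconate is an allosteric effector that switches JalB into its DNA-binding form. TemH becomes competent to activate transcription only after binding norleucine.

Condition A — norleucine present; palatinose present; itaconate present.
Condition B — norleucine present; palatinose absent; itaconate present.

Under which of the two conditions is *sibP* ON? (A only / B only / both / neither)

Condition A:
Norleucine is present, so TemH is active.
No repressor is bound and TemH is active, so *elnU* is transcribed.
So ElnU is produced and active.
Palatinose is present, so ZorK is active.
Itaconate is present, so JalB is active.
No repressor is bound and ElnU and ZorK and JalB are active, so *sibP* is transcribed.
→ *sibP* is ON in A.
Condition B:
Norleucine is present, so TemH is active.
No repressor is bound and TemH is active, so *elnU* is transcribed.
So ElnU is produced and active.
Palatinose is absent, so ZorK is inactive.
Itaconate is present, so JalB is active.
Required activator ZorK is absent, so *sibP* is not transcribed.
→ *sibP* is OFF in B.

A only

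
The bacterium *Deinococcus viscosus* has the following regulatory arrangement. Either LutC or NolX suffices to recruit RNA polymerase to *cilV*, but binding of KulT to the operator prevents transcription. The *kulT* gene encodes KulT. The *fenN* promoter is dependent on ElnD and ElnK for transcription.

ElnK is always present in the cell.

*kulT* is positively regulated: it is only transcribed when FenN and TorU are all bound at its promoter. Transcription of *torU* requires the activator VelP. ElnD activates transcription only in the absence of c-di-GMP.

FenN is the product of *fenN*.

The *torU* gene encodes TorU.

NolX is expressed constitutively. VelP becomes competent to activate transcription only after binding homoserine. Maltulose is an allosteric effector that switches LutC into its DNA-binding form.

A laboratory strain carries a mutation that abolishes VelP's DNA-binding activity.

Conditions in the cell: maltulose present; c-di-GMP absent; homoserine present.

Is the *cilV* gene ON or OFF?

ON

Maltulose is present, so LutC is active.
NolX is produced constitutively and is active.
c-di-GMP is absent, so ElnD is active.
ElnK is produced constitutively and is active.
No repressor is bound and ElnD and ElnK are active, so *fenN* is transcribed.
So FenN is produced and active.
VelP is non-functional in this strain, so it has no effect.
Required activator VelP is absent, so *torU* is not transcribed.
So TorU is not produced.
Required activator TorU is absent, so *kulT* is not transcribed.
So KulT is not produced.
Activator LutC is present, so *cilV* is transcribed.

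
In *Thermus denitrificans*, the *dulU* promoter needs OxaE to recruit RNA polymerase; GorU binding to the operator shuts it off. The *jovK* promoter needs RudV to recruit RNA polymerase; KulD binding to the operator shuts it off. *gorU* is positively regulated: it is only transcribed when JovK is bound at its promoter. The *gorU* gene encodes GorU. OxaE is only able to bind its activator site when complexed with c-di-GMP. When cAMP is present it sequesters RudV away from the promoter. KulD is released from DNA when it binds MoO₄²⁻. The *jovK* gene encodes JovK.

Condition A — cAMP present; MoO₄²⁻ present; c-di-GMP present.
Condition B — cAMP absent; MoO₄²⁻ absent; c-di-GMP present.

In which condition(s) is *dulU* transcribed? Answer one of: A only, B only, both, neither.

Condition A:
cAMP is present, so RudV is inactive.
MoO₄²⁻ is present, so KulD is inactive.
Required activator RudV is absent, so *jovK* is not transcribed.
So JovK is not produced.
Required activator JovK is absent, so *gorU* is not transcribed.
So GorU is not produced.
c-di-GMP is present, so OxaE is active.
No repressor is bound and OxaE is active, so *dulU* is transcribed.
→ *dulU* is ON in A.
Condition B:
cAMP is absent, so RudV is active.
MoO₄²⁻ is absent, so KulD is active.
With repressor KulD bound, *jovK* is not transcribed.
So JovK is not produced.
Required activator JovK is absent, so *gorU* is not transcribed.
So GorU is not produced.
c-di-GMP is present, so OxaE is active.
No repressor is bound and OxaE is active, so *dulU* is transcribed.
→ *dulU* is ON in B.

both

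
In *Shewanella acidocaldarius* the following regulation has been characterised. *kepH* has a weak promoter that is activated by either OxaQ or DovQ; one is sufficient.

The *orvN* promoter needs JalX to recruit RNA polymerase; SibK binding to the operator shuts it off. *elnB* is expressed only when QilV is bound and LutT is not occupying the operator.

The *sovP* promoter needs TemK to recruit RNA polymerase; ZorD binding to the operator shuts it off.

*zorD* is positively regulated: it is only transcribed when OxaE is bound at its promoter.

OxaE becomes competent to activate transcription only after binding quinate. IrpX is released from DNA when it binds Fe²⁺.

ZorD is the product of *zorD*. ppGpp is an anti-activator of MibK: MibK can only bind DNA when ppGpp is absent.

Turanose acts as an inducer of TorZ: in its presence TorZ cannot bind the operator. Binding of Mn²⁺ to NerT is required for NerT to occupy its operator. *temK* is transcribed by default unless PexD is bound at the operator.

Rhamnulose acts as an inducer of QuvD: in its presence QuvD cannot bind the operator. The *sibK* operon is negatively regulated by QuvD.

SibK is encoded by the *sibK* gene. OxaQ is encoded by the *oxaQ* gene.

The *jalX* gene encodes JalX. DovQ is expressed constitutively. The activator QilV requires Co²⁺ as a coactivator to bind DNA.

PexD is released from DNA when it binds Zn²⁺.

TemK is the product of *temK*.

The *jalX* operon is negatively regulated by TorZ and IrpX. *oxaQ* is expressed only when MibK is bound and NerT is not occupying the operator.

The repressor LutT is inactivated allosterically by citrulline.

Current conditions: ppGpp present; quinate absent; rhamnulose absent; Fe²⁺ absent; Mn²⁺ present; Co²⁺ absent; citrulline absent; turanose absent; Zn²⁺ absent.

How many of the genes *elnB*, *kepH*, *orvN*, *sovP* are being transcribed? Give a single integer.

1

Citrulline is absent, so LutT is active.
Co²⁺ is absent, so QilV is inactive.
With repressor LutT bound, *elnB* is not transcribed.
→ *elnB* is OFF.
ppGpp is present, so MibK is inactive.
Mn²⁺ is present, so NerT is active.
With repressor NerT bound, *oxaQ* is not transcribed.
So OxaQ is not produced.
DovQ is produced constitutively and is active.
Activator DovQ is present, so *kepH* is transcribed.
→ *kepH* is ON.
Rhamnulose is absent, so QuvD is active.
With repressor QuvD bound, *sibK* is not transcribed.
So SibK is not produced.
Turanose is absent, so TorZ is active.
Fe²⁺ is absent, so IrpX is active.
With repressor TorZ bound, *jalX* is not transcribed.
So JalX is not produced.
Required activator JalX is absent, so *orvN* is not transcribed.
→ *orvN* is OFF.
Zn²⁺ is absent, so PexD is active.
With repressor PexD bound, *temK* is not transcribed.
So TemK is not produced.
Quinate is absent, so OxaE is inactive.
Required activator OxaE is absent, so *zorD* is not transcribed.
So ZorD is not produced.
Required activator TemK is absent, so *sovP* is not transcribed.
→ *sovP* is OFF.
1 of the 4 genes is transcribed.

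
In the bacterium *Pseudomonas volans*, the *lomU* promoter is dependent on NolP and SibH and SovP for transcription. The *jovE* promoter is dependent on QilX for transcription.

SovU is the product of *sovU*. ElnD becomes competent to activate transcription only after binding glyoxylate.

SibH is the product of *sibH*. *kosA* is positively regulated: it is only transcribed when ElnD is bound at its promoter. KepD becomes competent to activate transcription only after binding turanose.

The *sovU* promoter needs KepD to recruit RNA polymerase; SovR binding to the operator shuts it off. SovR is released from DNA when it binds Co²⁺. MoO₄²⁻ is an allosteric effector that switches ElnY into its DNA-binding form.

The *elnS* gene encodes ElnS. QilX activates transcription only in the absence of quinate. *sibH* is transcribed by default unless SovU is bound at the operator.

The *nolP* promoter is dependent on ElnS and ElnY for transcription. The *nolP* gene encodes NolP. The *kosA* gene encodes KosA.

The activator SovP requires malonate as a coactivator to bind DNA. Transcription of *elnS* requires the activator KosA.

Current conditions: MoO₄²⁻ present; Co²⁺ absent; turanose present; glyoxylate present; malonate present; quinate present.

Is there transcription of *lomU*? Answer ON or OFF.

Glyoxylate is present, so ElnD is active.
No repressor is bound and ElnD is active, so *kosA* is transcribed.
So KosA is produced and active.
No repressor is bound and KosA is active, so *elnS* is transcribed.
So ElnS is produced and active.
MoO₄²⁻ is present, so ElnY is active.
No repressor is bound and ElnS and ElnY are active, so *nolP* is transcribed.
So NolP is produced and active.
Turanose is present, so KepD is active.
Co²⁺ is absent, so SovR is active.
With repressor SovR bound, *sovU* is not transcribed.
So SovU is not produced.
With no repressor bound, *sibH* is transcribed.
So SibH is produced and active.
Malonate is present, so SovP is active.
No repressor is bound and NolP and SibH and SovP are active, so *lomU* is transcribed.

ON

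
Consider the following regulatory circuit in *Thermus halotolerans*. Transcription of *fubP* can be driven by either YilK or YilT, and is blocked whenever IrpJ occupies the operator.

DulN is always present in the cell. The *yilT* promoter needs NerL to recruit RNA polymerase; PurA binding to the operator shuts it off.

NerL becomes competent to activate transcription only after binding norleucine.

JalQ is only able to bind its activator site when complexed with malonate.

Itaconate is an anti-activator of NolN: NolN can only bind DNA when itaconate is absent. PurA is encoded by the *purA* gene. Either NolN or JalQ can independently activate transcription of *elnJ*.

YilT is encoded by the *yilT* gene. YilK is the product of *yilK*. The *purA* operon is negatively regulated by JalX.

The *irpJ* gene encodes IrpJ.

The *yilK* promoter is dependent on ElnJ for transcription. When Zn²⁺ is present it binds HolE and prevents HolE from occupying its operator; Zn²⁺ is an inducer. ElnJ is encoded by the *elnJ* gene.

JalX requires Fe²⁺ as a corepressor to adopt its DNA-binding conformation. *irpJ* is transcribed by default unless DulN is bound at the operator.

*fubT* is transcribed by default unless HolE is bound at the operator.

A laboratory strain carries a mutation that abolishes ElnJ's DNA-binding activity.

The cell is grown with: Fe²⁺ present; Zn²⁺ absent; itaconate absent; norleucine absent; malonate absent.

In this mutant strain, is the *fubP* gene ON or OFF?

DulN is produced constitutively and is active.
With repressor DulN bound, *irpJ* is not transcribed.
So IrpJ is not produced.
ElnJ is non-functional in this strain, so it has no effect.
Required activator ElnJ is absent, so *yilK* is not transcribed.
So YilK is not produced.
Fe²⁺ is present, so JalX is active.
With repressor JalX bound, *purA* is not transcribed.
So PurA is not produced.
Norleucine is absent, so NerL is inactive.
Required activator NerL is absent, so *yilT* is not transcribed.
So YilT is not produced.
No activator is available at the *fubP* promoter, so *fubP* is not transcribed.

OFF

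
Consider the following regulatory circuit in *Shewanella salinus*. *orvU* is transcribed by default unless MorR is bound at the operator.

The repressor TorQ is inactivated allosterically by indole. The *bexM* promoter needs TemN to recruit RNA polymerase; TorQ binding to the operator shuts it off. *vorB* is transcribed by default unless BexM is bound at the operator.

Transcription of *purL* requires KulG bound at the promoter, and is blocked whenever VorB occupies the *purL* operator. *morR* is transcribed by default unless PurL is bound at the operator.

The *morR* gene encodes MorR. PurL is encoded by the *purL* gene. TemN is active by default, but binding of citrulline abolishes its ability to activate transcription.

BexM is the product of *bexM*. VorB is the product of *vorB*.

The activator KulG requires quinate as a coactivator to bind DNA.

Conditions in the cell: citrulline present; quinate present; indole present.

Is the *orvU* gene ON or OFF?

OFF

Indole is present, so TorQ is inactive.
Citrulline is present, so TemN is inactive.
Required activator TemN is absent, so *bexM* is not transcribed.
So BexM is not produced.
With no repressor bound, *vorB* is transcribed.
So VorB is produced and active.
Quinate is present, so KulG is active.
With repressor VorB bound, *purL* is not transcribed.
So PurL is not produced.
With no repressor bound, *morR* is transcribed.
So MorR is produced and active.
With repressor MorR bound, *orvU* is not transcribed.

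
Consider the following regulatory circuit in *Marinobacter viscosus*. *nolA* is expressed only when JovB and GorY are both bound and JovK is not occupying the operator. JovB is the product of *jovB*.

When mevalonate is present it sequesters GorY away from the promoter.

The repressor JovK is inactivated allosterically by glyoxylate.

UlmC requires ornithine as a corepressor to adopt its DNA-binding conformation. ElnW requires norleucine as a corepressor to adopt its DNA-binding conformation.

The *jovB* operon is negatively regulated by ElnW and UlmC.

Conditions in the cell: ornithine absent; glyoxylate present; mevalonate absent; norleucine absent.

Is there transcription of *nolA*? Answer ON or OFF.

ON

Norleucine is absent, so ElnW is inactive.
Ornithine is absent, so UlmC is inactive.
With no repressor bound, *jovB* is transcribed.
So JovB is produced and active.
Glyoxylate is present, so JovK is inactive.
Mevalonate is absent, so GorY is active.
No repressor is bound and JovB and GorY are active, so *nolA* is transcribed.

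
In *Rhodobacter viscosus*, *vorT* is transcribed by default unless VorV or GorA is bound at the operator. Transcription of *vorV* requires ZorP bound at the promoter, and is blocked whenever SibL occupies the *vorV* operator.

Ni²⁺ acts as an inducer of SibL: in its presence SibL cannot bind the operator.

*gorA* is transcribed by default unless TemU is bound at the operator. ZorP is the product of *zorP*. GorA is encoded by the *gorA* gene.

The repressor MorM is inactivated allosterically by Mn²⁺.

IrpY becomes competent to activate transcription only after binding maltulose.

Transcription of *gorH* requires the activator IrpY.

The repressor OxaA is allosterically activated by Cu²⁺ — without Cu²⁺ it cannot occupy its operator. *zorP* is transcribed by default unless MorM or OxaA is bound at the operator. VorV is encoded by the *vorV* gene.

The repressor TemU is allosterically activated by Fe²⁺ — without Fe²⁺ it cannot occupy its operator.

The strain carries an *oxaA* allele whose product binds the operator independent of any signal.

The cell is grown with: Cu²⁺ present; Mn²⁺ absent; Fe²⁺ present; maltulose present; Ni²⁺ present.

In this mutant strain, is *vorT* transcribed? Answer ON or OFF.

ON

Ni²⁺ is present, so SibL is inactive.
Mn²⁺ is absent, so MorM is active.
OxaA is constitutively active in this strain.
With repressor MorM bound, *zorP* is not transcribed.
So ZorP is not produced.
Required activator ZorP is absent, so *vorV* is not transcribed.
So VorV is not produced.
Fe²⁺ is present, so TemU is active.
With repressor TemU bound, *gorA* is not transcribed.
So GorA is not produced.
With no repressor bound, *vorT* is transcribed.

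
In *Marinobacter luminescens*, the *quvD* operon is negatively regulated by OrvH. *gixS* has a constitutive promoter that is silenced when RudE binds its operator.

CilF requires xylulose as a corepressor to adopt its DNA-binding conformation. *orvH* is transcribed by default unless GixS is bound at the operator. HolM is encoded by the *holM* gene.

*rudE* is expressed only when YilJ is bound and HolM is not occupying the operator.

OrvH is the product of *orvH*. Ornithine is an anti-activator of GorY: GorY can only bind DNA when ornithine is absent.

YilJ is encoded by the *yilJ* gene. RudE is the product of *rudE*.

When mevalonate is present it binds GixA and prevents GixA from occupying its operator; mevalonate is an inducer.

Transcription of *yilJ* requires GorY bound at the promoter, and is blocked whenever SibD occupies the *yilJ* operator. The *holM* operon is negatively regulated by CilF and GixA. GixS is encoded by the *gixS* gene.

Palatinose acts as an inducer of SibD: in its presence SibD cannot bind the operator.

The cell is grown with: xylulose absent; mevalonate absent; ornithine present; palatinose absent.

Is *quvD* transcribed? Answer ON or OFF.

ON

Xylulose is absent, so CilF is inactive.
Mevalonate is absent, so GixA is active.
With repressor GixA bound, *holM* is not transcribed.
So HolM is not produced.
Palatinose is absent, so SibD is active.
Ornithine is present, so GorY is inactive.
With repressor SibD bound, *yilJ* is not transcribed.
So YilJ is not produced.
Required activator YilJ is absent, so *rudE* is not transcribed.
So RudE is not produced.
With no repressor bound, *gixS* is transcribed.
So GixS is produced and active.
With repressor GixS bound, *orvH* is not transcribed.
So OrvH is not produced.
With no repressor bound, *quvD* is transcribed.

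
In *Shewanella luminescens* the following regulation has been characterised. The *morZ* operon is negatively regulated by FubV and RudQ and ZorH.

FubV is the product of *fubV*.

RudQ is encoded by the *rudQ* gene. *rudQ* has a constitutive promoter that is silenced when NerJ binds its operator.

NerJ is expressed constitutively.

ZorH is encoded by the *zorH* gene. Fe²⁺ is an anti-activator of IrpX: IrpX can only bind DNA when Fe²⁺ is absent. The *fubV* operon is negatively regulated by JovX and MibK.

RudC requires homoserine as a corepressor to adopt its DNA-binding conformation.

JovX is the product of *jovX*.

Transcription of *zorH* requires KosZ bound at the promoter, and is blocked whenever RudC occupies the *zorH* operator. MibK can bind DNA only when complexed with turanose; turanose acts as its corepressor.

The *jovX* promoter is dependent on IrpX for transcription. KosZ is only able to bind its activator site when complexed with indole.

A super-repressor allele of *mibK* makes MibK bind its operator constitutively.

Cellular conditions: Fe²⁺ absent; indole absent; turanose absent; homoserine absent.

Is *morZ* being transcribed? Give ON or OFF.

Fe²⁺ is absent, so IrpX is active.
No repressor is bound and IrpX is active, so *jovX* is transcribed.
So JovX is produced and active.
MibK is constitutively active in this strain.
With repressor JovX bound, *fubV* is not transcribed.
So FubV is not produced.
NerJ is produced constitutively and is active.
With repressor NerJ bound, *rudQ* is not transcribed.
So RudQ is not produced.
Indole is absent, so KosZ is inactive.
Homoserine is absent, so RudC is inactive.
Required activator KosZ is absent, so *zorH* is not transcribed.
So ZorH is not produced.
With no repressor bound, *morZ* is transcribed.

ON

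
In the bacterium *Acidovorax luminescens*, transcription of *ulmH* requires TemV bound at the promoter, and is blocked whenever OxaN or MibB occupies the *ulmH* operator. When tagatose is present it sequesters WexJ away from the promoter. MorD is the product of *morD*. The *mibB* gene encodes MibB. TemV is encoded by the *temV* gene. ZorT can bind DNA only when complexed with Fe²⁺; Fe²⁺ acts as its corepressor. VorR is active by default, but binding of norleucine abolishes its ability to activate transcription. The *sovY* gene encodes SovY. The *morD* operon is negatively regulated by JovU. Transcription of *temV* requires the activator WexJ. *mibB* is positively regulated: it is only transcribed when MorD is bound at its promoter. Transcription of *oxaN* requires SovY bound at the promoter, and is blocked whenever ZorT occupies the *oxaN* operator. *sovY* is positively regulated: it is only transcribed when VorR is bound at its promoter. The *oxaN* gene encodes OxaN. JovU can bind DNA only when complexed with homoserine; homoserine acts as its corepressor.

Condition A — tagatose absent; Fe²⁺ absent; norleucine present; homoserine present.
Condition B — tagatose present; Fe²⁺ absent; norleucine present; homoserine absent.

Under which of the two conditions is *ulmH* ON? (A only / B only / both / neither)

Condition A:
Tagatose is absent, so WexJ is active.
No repressor is bound and WexJ is active, so *temV* is transcribed.
So TemV is produced and active.
Fe²⁺ is absent, so ZorT is inactive.
Norleucine is present, so VorR is inactive.
Required activator VorR is absent, so *sovY* is not transcribed.
So SovY is not produced.
Required activator SovY is absent, so *oxaN* is not transcribed.
So OxaN is not produced.
Homoserine is present, so JovU is active.
With repressor JovU bound, *morD* is not transcribed.
So MorD is not produced.
Required activator MorD is absent, so *mibB* is not transcribed.
So MibB is not produced.
No repressor is bound and TemV is active, so *ulmH* is transcribed.
→ *ulmH* is ON in A.
Condition B:
Tagatose is present, so WexJ is inactive.
Required activator WexJ is absent, so *temV* is not transcribed.
So TemV is not produced.
Fe²⁺ is absent, so ZorT is inactive.
Norleucine is present, so VorR is inactive.
Required activator VorR is absent, so *sovY* is not transcribed.
So SovY is not produced.
Required activator SovY is absent, so *oxaN* is not transcribed.
So OxaN is not produced.
Homoserine is absent, so JovU is inactive.
With no repressor bound, *morD* is transcribed.
So MorD is produced and active.
No repressor is bound and MorD is active, so *mibB* is transcribed.
So MibB is produced and active.
With repressor MibB bound, *ulmH* is not transcribed.
→ *ulmH* is OFF in B.

A only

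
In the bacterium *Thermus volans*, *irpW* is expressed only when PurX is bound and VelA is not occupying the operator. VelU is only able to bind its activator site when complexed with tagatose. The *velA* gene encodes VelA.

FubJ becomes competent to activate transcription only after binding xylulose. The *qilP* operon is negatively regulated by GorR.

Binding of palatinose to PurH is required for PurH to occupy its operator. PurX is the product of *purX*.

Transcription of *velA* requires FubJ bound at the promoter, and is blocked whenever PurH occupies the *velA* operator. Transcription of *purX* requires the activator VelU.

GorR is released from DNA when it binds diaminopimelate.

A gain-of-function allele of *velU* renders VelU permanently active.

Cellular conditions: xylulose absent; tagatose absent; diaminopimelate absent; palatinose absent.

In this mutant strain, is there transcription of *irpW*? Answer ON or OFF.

ON

Xylulose is absent, so FubJ is inactive.
Palatinose is absent, so PurH is inactive.
Required activator FubJ is absent, so *velA* is not transcribed.
So VelA is not produced.
VelU is constitutively active in this strain.
No repressor is bound and VelU is active, so *purX* is transcribed.
So PurX is produced and active.
No repressor is bound and PurX is active, so *irpW* is transcribed.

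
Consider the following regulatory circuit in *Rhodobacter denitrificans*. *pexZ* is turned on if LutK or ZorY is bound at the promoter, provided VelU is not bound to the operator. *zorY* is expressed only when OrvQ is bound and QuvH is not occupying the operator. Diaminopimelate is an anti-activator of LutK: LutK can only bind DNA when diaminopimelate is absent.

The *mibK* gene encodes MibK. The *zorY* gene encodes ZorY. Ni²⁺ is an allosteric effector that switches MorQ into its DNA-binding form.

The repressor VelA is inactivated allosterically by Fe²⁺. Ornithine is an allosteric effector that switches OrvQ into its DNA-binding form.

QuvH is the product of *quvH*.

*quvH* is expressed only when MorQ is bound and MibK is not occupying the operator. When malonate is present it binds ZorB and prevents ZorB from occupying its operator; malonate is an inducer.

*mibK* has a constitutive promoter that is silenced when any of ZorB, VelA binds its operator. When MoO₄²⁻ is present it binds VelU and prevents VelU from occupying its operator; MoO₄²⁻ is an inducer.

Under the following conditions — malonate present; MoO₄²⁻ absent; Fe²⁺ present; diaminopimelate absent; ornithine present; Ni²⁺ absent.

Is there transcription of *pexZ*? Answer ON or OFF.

Diaminopimelate is absent, so LutK is active.
Ornithine is present, so OrvQ is active.
Ni²⁺ is absent, so MorQ is inactive.
Malonate is present, so ZorB is inactive.
Fe²⁺ is present, so VelA is inactive.
With no repressor bound, *mibK* is transcribed.
So MibK is produced and active.
With repressor MibK bound, *quvH* is not transcribed.
So QuvH is not produced.
No repressor is bound and OrvQ is active, so *zorY* is transcribed.
So ZorY is produced and active.
MoO₄²⁻ is absent, so VelU is active.
With repressor VelU bound, *pexZ* is not transcribed.

OFF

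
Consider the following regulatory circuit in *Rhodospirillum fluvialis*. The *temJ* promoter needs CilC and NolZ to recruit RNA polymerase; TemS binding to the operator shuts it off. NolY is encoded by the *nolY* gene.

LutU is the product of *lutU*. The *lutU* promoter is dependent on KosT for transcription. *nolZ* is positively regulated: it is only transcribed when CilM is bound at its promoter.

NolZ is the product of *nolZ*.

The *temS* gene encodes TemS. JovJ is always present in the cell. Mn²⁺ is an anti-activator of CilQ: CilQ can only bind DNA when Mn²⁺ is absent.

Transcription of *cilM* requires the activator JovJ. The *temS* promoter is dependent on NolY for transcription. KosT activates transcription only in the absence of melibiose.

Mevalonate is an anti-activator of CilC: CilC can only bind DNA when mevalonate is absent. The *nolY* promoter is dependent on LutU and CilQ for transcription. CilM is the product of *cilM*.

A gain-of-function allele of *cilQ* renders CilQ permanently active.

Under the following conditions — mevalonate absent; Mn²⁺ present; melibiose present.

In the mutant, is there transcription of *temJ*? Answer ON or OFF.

ON

Mevalonate is absent, so CilC is active.
JovJ is produced constitutively and is active.
No repressor is bound and JovJ is active, so *cilM* is transcribed.
So CilM is produced and active.
No repressor is bound and CilM is active, so *nolZ* is transcribed.
So NolZ is produced and active.
Melibiose is present, so KosT is inactive.
Required activator KosT is absent, so *lutU* is not transcribed.
So LutU is not produced.
CilQ is constitutively active in this strain.
Required activator LutU is absent, so *nolY* is not transcribed.
So NolY is not produced.
Required activator NolY is absent, so *temS* is not transcribed.
So TemS is not produced.
No repressor is bound and CilC and NolZ are active, so *temJ* is transcribed.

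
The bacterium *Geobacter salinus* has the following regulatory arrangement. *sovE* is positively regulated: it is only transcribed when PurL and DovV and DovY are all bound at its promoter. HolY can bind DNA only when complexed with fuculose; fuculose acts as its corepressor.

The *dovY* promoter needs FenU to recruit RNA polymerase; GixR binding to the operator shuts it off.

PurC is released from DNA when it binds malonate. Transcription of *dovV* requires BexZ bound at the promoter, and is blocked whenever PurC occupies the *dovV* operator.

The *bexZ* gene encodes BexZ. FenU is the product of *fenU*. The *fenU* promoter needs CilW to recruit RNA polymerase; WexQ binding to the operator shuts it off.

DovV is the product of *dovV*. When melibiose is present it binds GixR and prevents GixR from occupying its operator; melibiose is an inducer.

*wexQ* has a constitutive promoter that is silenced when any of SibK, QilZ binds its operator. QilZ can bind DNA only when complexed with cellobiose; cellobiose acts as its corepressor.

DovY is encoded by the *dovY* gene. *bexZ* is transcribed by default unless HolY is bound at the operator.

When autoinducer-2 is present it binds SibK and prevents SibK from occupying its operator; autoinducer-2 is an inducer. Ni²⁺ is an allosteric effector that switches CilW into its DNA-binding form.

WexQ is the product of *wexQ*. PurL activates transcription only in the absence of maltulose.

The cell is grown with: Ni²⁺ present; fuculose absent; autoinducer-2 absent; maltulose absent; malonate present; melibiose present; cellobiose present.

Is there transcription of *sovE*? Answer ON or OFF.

Maltulose is absent, so PurL is active.
Malonate is present, so PurC is inactive.
Fuculose is absent, so HolY is inactive.
With no repressor bound, *bexZ* is transcribed.
So BexZ is produced and active.
No repressor is bound and BexZ is active, so *dovV* is transcribed.
So DovV is produced and active.
Autoinducer-2 is absent, so SibK is active.
Cellobiose is present, so QilZ is active.
With repressor SibK bound, *wexQ* is not transcribed.
So WexQ is not produced.
Ni²⁺ is present, so CilW is active.
No repressor is bound and CilW is active, so *fenU* is transcribed.
So FenU is produced and active.
Melibiose is present, so GixR is inactive.
No repressor is bound and FenU is active, so *dovY* is transcribed.
So DovY is produced and active.
No repressor is bound and PurL and DovV and DovY are active, so *sovE* is transcribed.

ON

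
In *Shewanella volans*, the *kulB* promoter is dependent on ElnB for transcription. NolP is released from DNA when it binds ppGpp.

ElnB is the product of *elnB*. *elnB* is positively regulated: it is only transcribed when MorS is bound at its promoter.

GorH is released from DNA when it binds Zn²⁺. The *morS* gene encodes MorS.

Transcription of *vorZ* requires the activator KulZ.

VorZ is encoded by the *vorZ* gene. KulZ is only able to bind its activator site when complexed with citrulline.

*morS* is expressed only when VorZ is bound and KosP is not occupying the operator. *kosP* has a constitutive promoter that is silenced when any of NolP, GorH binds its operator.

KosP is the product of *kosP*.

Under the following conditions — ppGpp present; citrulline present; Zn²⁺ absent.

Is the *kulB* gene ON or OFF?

ppGpp is present, so NolP is inactive.
Zn²⁺ is absent, so GorH is active.
With repressor GorH bound, *kosP* is not transcribed.
So KosP is not produced.
Citrulline is present, so KulZ is active.
No repressor is bound and KulZ is active, so *vorZ* is transcribed.
So VorZ is produced and active.
No repressor is bound and VorZ is active, so *morS* is transcribed.
So MorS is produced and active.
No repressor is bound and MorS is active, so *elnB* is transcribed.
So ElnB is produced and active.
No repressor is bound and ElnB is active, so *kulB* is transcribed.

ON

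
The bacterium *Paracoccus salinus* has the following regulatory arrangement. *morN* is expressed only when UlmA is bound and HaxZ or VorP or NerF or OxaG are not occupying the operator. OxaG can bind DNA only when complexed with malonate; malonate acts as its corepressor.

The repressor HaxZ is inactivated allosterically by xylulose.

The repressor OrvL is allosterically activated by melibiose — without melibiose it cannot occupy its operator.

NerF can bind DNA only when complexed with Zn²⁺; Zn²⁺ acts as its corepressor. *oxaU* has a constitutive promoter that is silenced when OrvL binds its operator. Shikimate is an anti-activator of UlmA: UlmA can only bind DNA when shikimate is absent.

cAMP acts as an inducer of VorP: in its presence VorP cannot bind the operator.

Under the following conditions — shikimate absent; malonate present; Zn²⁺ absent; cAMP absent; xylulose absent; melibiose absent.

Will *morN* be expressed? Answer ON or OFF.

OFF

Xylulose is absent, so HaxZ is active.
Shikimate is absent, so UlmA is active.
cAMP is absent, so VorP is active.
Zn²⁺ is absent, so NerF is inactive.
Malonate is present, so OxaG is active.
With repressor HaxZ bound, *morN* is not transcribed.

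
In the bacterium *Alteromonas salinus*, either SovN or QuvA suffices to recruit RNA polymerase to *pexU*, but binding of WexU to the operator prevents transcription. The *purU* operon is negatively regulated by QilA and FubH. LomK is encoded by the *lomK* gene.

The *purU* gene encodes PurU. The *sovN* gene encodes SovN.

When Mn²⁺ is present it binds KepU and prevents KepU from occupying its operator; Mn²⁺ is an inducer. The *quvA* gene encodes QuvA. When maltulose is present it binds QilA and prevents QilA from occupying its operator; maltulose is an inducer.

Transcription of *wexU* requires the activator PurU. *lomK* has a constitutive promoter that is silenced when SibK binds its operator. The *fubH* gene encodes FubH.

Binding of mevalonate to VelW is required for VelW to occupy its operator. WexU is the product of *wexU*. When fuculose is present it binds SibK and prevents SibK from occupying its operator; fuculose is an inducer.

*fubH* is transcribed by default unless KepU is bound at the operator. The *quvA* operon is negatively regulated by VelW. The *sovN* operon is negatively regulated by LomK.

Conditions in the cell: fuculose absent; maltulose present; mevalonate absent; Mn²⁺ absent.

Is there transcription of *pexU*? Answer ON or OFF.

OFF

Fuculose is absent, so SibK is active.
With repressor SibK bound, *lomK* is not transcribed.
So LomK is not produced.
With no repressor bound, *sovN* is transcribed.
So SovN is produced and active.
Maltulose is present, so QilA is inactive.
Mn²⁺ is absent, so KepU is active.
With repressor KepU bound, *fubH* is not transcribed.
So FubH is not produced.
With no repressor bound, *purU* is transcribed.
So PurU is produced and active.
No repressor is bound and PurU is active, so *wexU* is transcribed.
So WexU is produced and active.
Mevalonate is absent, so VelW is inactive.
With no repressor bound, *quvA* is transcribed.
So QuvA is produced and active.
With repressor WexU bound, *pexU* is not transcribed.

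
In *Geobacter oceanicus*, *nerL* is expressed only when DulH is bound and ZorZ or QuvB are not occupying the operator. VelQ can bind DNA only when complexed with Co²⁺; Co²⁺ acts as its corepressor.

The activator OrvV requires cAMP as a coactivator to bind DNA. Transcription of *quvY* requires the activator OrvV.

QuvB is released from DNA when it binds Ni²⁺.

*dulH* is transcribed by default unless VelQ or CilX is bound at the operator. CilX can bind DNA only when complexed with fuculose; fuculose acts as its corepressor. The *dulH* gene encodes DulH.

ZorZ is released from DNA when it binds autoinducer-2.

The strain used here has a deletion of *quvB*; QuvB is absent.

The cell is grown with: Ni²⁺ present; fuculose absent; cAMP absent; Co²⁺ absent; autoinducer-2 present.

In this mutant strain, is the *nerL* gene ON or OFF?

ON

Autoinducer-2 is present, so ZorZ is inactive.
QuvB is non-functional in this strain, so it has no effect.
Co²⁺ is absent, so VelQ is inactive.
Fuculose is absent, so CilX is inactive.
With no repressor bound, *dulH* is transcribed.
So DulH is produced and active.
No repressor is bound and DulH is active, so *nerL* is transcribed.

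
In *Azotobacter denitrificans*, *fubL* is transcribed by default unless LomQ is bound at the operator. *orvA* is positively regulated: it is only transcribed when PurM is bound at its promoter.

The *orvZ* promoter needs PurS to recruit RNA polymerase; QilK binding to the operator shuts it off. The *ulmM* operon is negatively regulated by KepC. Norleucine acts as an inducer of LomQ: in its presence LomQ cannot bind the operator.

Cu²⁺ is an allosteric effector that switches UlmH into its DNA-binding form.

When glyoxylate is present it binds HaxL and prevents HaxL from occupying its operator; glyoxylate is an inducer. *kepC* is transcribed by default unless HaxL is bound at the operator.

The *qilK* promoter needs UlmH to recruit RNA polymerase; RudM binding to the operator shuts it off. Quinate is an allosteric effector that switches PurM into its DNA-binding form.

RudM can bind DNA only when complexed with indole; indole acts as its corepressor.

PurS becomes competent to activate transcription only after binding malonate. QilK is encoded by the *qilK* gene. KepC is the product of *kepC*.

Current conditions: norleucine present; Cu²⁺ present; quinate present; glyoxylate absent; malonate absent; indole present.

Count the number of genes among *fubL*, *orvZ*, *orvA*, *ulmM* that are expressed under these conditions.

Norleucine is present, so LomQ is inactive.
With no repressor bound, *fubL* is transcribed.
→ *fubL* is ON.
Cu²⁺ is present, so UlmH is active.
Indole is present, so RudM is active.
With repressor RudM bound, *qilK* is not transcribed.
So QilK is not produced.
Malonate is absent, so PurS is inactive.
Required activator PurS is absent, so *orvZ* is not transcribed.
→ *orvZ* is OFF.
Quinate is present, so PurM is active.
No repressor is bound and PurM is active, so *orvA* is transcribed.
→ *orvA* is ON.
Glyoxylate is absent, so HaxL is active.
With repressor HaxL bound, *kepC* is not transcribed.
So KepC is not produced.
With no repressor bound, *ulmM* is transcribed.
→ *ulmM* is ON.
3 of the 4 genes are transcribed.

3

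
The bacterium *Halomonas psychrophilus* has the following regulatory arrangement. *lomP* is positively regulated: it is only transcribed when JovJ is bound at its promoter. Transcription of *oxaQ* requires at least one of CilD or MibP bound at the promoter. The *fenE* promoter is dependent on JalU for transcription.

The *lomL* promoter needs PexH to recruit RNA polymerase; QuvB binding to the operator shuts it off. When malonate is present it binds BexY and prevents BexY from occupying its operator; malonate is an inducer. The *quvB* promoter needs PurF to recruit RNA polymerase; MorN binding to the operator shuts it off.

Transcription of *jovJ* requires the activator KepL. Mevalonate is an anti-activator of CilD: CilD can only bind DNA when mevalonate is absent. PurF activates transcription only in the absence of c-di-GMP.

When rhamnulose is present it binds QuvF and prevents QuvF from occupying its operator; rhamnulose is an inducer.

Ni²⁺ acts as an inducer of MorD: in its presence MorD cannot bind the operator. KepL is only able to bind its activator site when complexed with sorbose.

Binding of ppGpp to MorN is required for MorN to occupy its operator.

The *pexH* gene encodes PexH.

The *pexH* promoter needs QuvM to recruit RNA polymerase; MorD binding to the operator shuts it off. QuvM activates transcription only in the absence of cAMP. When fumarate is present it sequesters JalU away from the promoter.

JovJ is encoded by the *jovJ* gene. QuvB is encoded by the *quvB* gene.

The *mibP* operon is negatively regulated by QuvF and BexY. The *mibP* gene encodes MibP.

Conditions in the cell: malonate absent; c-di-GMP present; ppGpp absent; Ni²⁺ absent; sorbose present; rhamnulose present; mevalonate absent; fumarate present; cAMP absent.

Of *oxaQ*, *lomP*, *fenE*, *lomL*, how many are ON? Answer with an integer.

2

Mevalonate is absent, so CilD is active.
Rhamnulose is present, so QuvF is inactive.
Malonate is absent, so BexY is active.
With repressor BexY bound, *mibP* is not transcribed.
So MibP is not produced.
Activator CilD is present, so *oxaQ* is transcribed.
→ *oxaQ* is ON.
Sorbose is present, so KepL is active.
No repressor is bound and KepL is active, so *jovJ* is transcribed.
So JovJ is produced and active.
No repressor is bound and JovJ is active, so *lomP* is transcribed.
→ *lomP* is ON.
Fumarate is present, so JalU is inactive.
Required activator JalU is absent, so *fenE* is not transcribed.
→ *fenE* is OFF.
Ni²⁺ is absent, so MorD is active.
cAMP is absent, so QuvM is active.
With repressor MorD bound, *pexH* is not transcribed.
So PexH is not produced.
c-di-GMP is present, so PurF is inactive.
ppGpp is absent, so MorN is inactive.
Required activator PurF is absent, so *quvB* is not transcribed.
So QuvB is not produced.
Required activator PexH is absent, so *lomL* is not transcribed.
→ *lomL* is OFF.
2 of the 4 genes are transcribed.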